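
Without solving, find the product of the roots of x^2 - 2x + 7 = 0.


By Vieta's formulas for ax^2 + bx + c = 0:
  Sum of roots = -b/a
  Product of roots = c/a

Here a = 1, b = -2, c = 7
Sum = -(-2)/1 = 2
Product = 7/1 = 7

Product = 7


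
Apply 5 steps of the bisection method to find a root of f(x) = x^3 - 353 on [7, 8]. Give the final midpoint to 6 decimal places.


f(x) = x^3 - 353
f(7) = -10 < 0
f(8) = 159 > 0

Step 1: midpoint = (7.000000 + 8.000000)/2 = 7.500000
  f(7.500000) = 68.875000
  f(mid) > 0, so root is in [7.000000, 7.500000]

Step 2: midpoint = (7.000000 + 7.500000)/2 = 7.250000
  f(7.250000) = 28.078125
  f(mid) > 0, so root is in [7.000000, 7.250000]

Step 3: midpoint = (7.000000 + 7.250000)/2 = 7.125000
  f(7.125000) = 8.705078
  f(mid) > 0, so root is in [7.000000, 7.125000]

Step 4: midpoint = (7.000000 + 7.125000)/2 = 7.062500
  f(7.062500) = -0.730225
  f(mid) < 0, so root is in [7.062500, 7.125000]

Step 5: midpoint = (7.062500 + 7.125000)/2 = 7.093750
  f(7.093750) = 3.966644
  f(mid) > 0, so root is in [7.062500, 7.093750]

midpoint = 7.093750


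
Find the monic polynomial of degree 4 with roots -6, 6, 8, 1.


A monic polynomial with roots -6, 6, 8, 1 is:
p(x) = (x + 6)(x - 6)(x - 8)(x - 1)
After multiplying by (x + 6): x + 6
After multiplying by (x - 6): x^2 - 36
After multiplying by (x - 8): x^3 - 8x^2 - 36x + 288
After multiplying by (x - 1): x^4 - 9x^3 - 28x^2 + 324x - 288

x^4 - 9x^3 - 28x^2 + 324x - 288


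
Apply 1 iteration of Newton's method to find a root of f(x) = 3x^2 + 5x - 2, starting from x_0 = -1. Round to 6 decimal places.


Newton's method: x_(n+1) = x_n - f(x_n)/f'(x_n)
f(x) = 3x^2 + 5x - 2
f'(x) = 6x + 5

Iteration 1:
  f(-1.000000) = -4.000000
  f'(-1.000000) = -1.000000
  x_1 = -1.000000 - (-4.000000)/(-1.000000) = -5.000000

x_1 = -5.000000


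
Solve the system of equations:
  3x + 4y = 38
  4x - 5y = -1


Using Cramer's rule:
Determinant D = (3)(-5) - (4)(4) = -15 - 16 = -31
Dx = (38)(-5) - (-1)(4) = -190 + 4 = -186
Dy = (3)(-1) - (4)(38) = -3 - 152 = -155
x = Dx/D = -186/-31 = 6
y = Dy/D = -155/-31 = 5

x = 6, y = 5


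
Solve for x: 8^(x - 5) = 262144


Express both sides with the same base.
262144 = 8^6
Since the bases match, equate exponents: x - 5 = 6
So x = 6 - (-5) = 11

x = 11


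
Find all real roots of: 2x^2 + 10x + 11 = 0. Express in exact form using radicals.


Using the quadratic formula: x = (-b ± sqrt(b^2 - 4ac)) / (2a)
Here a = 2, b = 10, c = 11
Discriminant = b^2 - 4ac = 10^2 - 4(2)(11) = 100 - 88 = 12
Since discriminant = 12 > 0, there are two real roots.
x = (-10 ± 2*sqrt(3)) / 4
Simplifying: x = (-5 ± sqrt(3)) / 2
Numerically: x ≈ -1.6340 or x ≈ -3.3660

x = (-5 + sqrt(3)) / 2 or x = (-5 - sqrt(3)) / 2


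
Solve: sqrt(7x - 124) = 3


Square both sides: 7x - 124 = 3^2 = 9
7x = 9 + 124 = 133
x = 19
Check: sqrt(7*19 - 124) = sqrt(9) = 3 ✓

x = 19


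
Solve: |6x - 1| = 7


An absolute value equation |expr| = 7 gives two cases:
Case 1: 6x - 1 = 7
  6x = 8, so x = 4/3
Case 2: 6x - 1 = -7
  6x = -6, so x = -1

x = -1, x = 4/3


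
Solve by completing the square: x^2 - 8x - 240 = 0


Start: x^2 - 8x - 240 = 0
Move constant: x^2 - 8x = 240
Half of -8 is -4, squared is 16
Add 16 to both sides: x^2 - 8x + 16 = 256
(x - 4)^2 = 256
x - 4 = ±16
x = 4 + 16 = 20 or x = 4 - 16 = -12

x = -12, x = 20


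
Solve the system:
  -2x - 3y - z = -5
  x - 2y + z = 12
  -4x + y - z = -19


Using Cramer's rule. Expand each determinant along the first row.
D  = (-2)*[(-2)*(-1) - 1*1] - (-3)*[1*(-1) - 1*(-4)] + (-1)*[1*1 - (-2)*(-4)]
  = (-2)*(1) - (-3)*(3) + (-1)*(-7) = 14
Dx = (-5)*[(-2)*(-1) - 1*1] - (-3)*[12*(-1) - 1*(-19)] + (-1)*[12*1 - (-2)*(-19)]
  = (-5)*(1) - (-3)*(7) + (-1)*(-26) = 42
Dy = (-2)*[12*(-1) - 1*(-19)] - (-5)*[1*(-1) - 1*(-4)] + (-1)*[1*(-19) - 12*(-4)]
  = (-2)*(7) - (-5)*(3) + (-1)*(29) = -28
Dz = (-2)*[(-2)*(-19) - 12*1] - (-3)*[1*(-19) - 12*(-4)] + (-5)*[1*1 - (-2)*(-4)]
  = (-2)*(26) - (-3)*(29) + (-5)*(-7) = 70
x = Dx/D = 42/14 = 3, y = Dy/D = -28/14 = -2, z = Dz/D = 70/14 = 5
Check eq1: (-2)(3) + (-3)(-2) + (-1)(5) = -5 = -5 ✓
Check eq2: (1)(3) + (-2)(-2) + (1)(5) = 12 = 12 ✓
Check eq3: (-4)(3) + (1)(-2) + (-1)(5) = -19 = -19 ✓

x = 3, y = -2, z = 5


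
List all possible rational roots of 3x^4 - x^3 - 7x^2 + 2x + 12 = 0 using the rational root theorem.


Rational root theorem: possible roots are ±p/q where:
  p divides the constant term (12): p ∈ {1, 2, 3, 4, 6, 12}
  q divides the leading coefficient (3): q ∈ {1, 3}

All possible rational roots: -12, -6, -4, -3, -2, -4/3, -1, -2/3, -1/3, 1/3, 2/3, 1, 4/3, 2, 3, 4, 6, 12

-12, -6, -4, -3, -2, -4/3, -1, -2/3, -1/3, 1/3, 2/3, 1, 4/3, 2, 3, 4, 6, 12


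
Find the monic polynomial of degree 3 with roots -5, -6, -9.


A monic polynomial with roots -5, -6, -9 is:
p(x) = (x + 5)(x + 6)(x + 9)
After multiplying by (x + 5): x + 5
After multiplying by (x + 6): x^2 + 11x + 30
After multiplying by (x + 9): x^3 + 20x^2 + 129x + 270

x^3 + 20x^2 + 129x + 270


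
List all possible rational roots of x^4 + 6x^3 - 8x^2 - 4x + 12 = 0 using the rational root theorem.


Rational root theorem: possible roots are ±p/q where:
  p divides the constant term (12): p ∈ {1, 2, 3, 4, 6, 12}
  q divides the leading coefficient (1): q ∈ {1}

All possible rational roots: -12, -6, -4, -3, -2, -1, 1, 2, 3, 4, 6, 12

-12, -6, -4, -3, -2, -1, 1, 2, 3, 4, 6, 12


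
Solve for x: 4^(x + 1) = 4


Express both sides with the same base.
4 = 4^1
Since the bases match, equate exponents: x + 1 = 1
So x = 1 - (1) = 0

x = 0


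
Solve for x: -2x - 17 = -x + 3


Starting with: -2x - 17 = -x + 3
Move all x terms to left: (-2 + 1)x = 3 + 17
Simplify: -x = 20
Divide both sides by -1: x = -20

x = -20


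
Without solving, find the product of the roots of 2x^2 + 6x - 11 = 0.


By Vieta's formulas for ax^2 + bx + c = 0:
  Sum of roots = -b/a
  Product of roots = c/a

Here a = 2, b = 6, c = -11
Sum = -(6)/2 = -3
Product = -11/2 = -11/2

Product = -11/2


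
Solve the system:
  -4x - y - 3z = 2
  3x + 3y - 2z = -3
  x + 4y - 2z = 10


Using Cramer's rule. Expand each determinant along the first row.
D  = (-4)*[3*(-2) - (-2)*4] - (-1)*[3*(-2) - (-2)*1] + (-3)*[3*4 - 3*1]
  = (-4)*(2) - (-1)*(-4) + (-3)*(9) = -39
Dx = 2*[3*(-2) - (-2)*4] - (-1)*[(-3)*(-2) - (-2)*10] + (-3)*[(-3)*4 - 3*10]
  = 2*(2) - (-1)*(26) + (-3)*(-42) = 156
Dy = (-4)*[(-3)*(-2) - (-2)*10] - 2*[3*(-2) - (-2)*1] + (-3)*[3*10 - (-3)*1]
  = (-4)*(26) - 2*(-4) + (-3)*(33) = -195
Dz = (-4)*[3*10 - (-3)*4] - (-1)*[3*10 - (-3)*1] + 2*[3*4 - 3*1]
  = (-4)*(42) - (-1)*(33) + 2*(9) = -117
x = Dx/D = 156/-39 = -4, y = Dy/D = -195/-39 = 5, z = Dz/D = -117/-39 = 3
Check eq1: (-4)(-4) + (-1)(5) + (-3)(3) = 2 = 2 ✓
Check eq2: (3)(-4) + (3)(5) + (-2)(3) = -3 = -3 ✓
Check eq3: (1)(-4) + (4)(5) + (-2)(3) = 10 = 10 ✓

x = -4, y = 5, z = 3


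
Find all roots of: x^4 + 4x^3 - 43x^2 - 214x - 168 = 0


Let p(x) = x^4 + 4x^3 - 43x^2 - 214x - 168. By the rational root theorem (leading coefficient 1), any rational root is an integer divisor of 168: try ±1, ±2, ... in turn.
Test x = 1: value = -420 ≠ 0.
Test x = -1: value = 0 ✓, so (x + 1) is a factor.
Synthetic division by (x + 1): bring down 1; 1(-1) + 4 = 3; 3(-1) - 43 = -46; (-46)(-1) - 214 = -168; (-168)(-1) - 168 = 0 → quotient x^3 + 3x^2 - 46x - 168, remainder 0.
Continue with the quotient x^3 + 3x^2 - 46x - 168 (candidates must divide 168; re-test x = -1 first in case it repeats).
Test x = -1: value = -120 ≠ 0.
Test x = 2: value = -240 ≠ 0.
Test x = -2: value = -72 ≠ 0.
Test x = 3: value = -252 ≠ 0.
Test x = -3: value = -30 ≠ 0.
Test x = 4: value = -240 ≠ 0.
Test x = -4: value = 0 ✓, so (x + 4) is a factor.
Synthetic division by (x + 4): bring down 1; 1(-4) + 3 = -1; (-1)(-4) - 46 = -42; (-42)(-4) - 168 = 0 → quotient x^2 - x - 42, remainder 0.
Solve the quadratic x^2 - x - 42 = 0: discriminant = (-1)^2 - 4(1)(-42) = 1 + 168 = 169.
sqrt(169) = 13, so x = (1 ± 13)/2: x = 7 or x = -6.
Collecting all roots found:

x = -6, x = -4, x = -1, x = 7


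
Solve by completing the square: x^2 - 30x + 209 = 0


Start: x^2 - 30x + 209 = 0
Move constant: x^2 - 30x = -209
Half of -30 is -15, squared is 225
Add 225 to both sides: x^2 - 30x + 225 = 16
(x - 15)^2 = 16
x - 15 = ±4
x = 15 + 4 = 19 or x = 15 - 4 = 11

x = 11, x = 19


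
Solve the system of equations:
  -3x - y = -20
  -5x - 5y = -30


Using Cramer's rule:
Determinant D = (-3)(-5) - (-5)(-1) = 15 - 5 = 10
Dx = (-20)(-5) - (-30)(-1) = 100 - 30 = 70
Dy = (-3)(-30) - (-5)(-20) = 90 - 100 = -10
x = Dx/D = 70/10 = 7
y = Dy/D = -10/10 = -1

x = 7, y = -1


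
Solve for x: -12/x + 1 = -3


Subtract 1 from both sides: -12/x = -4
Multiply both sides by x: -12 = -4 * x
Divide by -4: x = 3

x = 3


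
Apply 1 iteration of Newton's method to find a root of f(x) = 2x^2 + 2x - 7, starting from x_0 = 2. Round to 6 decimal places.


Newton's method: x_(n+1) = x_n - f(x_n)/f'(x_n)
f(x) = 2x^2 + 2x - 7
f'(x) = 4x + 2

Iteration 1:
  f(2.000000) = 5.000000
  f'(2.000000) = 10.000000
  x_1 = 2.000000 - (5.000000)/(10.000000) = 1.500000

x_1 = 1.500000


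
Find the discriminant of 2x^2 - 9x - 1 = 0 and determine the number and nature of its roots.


For ax^2 + bx + c = 0, discriminant D = b^2 - 4ac
Here a = 2, b = -9, c = -1
D = (-9)^2 - 4(2)(-1) = 81 + 8 = 89

D = 89 > 0 but not a perfect square
The equation has 2 distinct real irrational roots.

Discriminant = 89, 2 distinct real irrational roots


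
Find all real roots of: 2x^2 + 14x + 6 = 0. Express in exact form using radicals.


Using the quadratic formula: x = (-b ± sqrt(b^2 - 4ac)) / (2a)
Here a = 2, b = 14, c = 6
Discriminant = b^2 - 4ac = 14^2 - 4(2)(6) = 196 - 48 = 148
Since discriminant = 148 > 0, there are two real roots.
x = (-14 ± 2*sqrt(37)) / 4
Simplifying: x = (-7 ± sqrt(37)) / 2
Numerically: x ≈ -0.4586 or x ≈ -6.5414

x = (-7 + sqrt(37)) / 2 or x = (-7 - sqrt(37)) / 2


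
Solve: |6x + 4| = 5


An absolute value equation |expr| = 5 gives two cases:
Case 1: 6x + 4 = 5
  6x = 1, so x = 1/6
Case 2: 6x + 4 = -5
  6x = -9, so x = -3/2

x = -3/2, x = 1/6


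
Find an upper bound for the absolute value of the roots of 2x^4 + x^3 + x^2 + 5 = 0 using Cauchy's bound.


Cauchy's bound: all roots r satisfy |r| <= 1 + max(|a_i/a_n|) for i = 0,...,n-1
where a_n is the leading coefficient.

Coefficients: [2, 1, 1, 0, 5]
Leading coefficient a_n = 2
Ratios |a_i/a_n|: 1/2, 1/2, 0, 5/2
Maximum ratio: 5/2
Cauchy's bound: |r| <= 1 + 5/2 = 7/2

Upper bound = 7/2


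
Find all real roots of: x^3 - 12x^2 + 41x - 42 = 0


Let p(x) = x^3 - 12x^2 + 41x - 42. By the rational root theorem (leading coefficient 1), any rational root is an integer divisor of 42: try ±1, ±2, ... in turn.
Test x = 1: value = -12 ≠ 0.
Test x = -1: value = -96 ≠ 0.
Test x = 2: value = 0 ✓, so (x - 2) is a factor.
Synthetic division by (x - 2): bring down 1; 1(2) - 12 = -10; (-10)(2) + 41 = 21; 21(2) - 42 = 0 → quotient x^2 - 10x + 21, remainder 0.
Solve the quadratic x^2 - 10x + 21 = 0: discriminant = (-10)^2 - 4(1)(21) = 100 - 84 = 16.
sqrt(16) = 4, so x = (10 ± 4)/2: x = 7 or x = 3.

x = 2, x = 3, x = 7


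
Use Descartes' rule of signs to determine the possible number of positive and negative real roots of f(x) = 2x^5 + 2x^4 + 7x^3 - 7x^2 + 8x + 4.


Descartes' rule of signs:

For positive roots, count sign changes in f(x) = 2x^5 + 2x^4 + 7x^3 - 7x^2 + 8x + 4:
Signs of coefficients: +, +, +, -, +, +
Number of sign changes: 2
Possible positive real roots: 2, 0

For negative roots, examine f(-x) = -2x^5 + 2x^4 - 7x^3 - 7x^2 - 8x + 4:
Signs of coefficients: -, +, -, -, -, +
Number of sign changes: 3
Possible negative real roots: 3, 1

Positive roots: 2 or 0; Negative roots: 3 or 1


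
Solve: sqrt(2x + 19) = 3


Square both sides: 2x + 19 = 3^2 = 9
2x = 9 - 19 = -10
x = -5
Check: sqrt(2*(-5) + 19) = sqrt(9) = 3 ✓

x = -5


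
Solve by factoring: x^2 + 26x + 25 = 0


We need two numbers that multiply to 25 and add to 26.
Those numbers are 25 and 1 (since 25 * 1 = 25 and 25 + 1 = 26).
So x^2 + 26x + 25 = (x + 25)(x + 1) = 0
Setting each factor to zero: x = -25 or x = -1

x = -25, x = -1


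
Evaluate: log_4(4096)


We need the exponent such that 4^? = 4096
4^6 = 4096
Therefore log_4(4096) = 6

6


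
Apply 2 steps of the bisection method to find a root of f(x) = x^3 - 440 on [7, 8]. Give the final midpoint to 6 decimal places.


f(x) = x^3 - 440
f(7) = -97 < 0
f(8) = 72 > 0

Step 1: midpoint = (7.000000 + 8.000000)/2 = 7.500000
  f(7.500000) = -18.125000
  f(mid) < 0, so root is in [7.500000, 8.000000]

Step 2: midpoint = (7.500000 + 8.000000)/2 = 7.750000
  f(7.750000) = 25.484375
  f(mid) > 0, so root is in [7.500000, 7.750000]

midpoint = 7.750000


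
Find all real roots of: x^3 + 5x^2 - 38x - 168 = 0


Let p(x) = x^3 + 5x^2 - 38x - 168. By the rational root theorem (leading coefficient 1), any rational root is an integer divisor of 168: try ±1, ±2, ... in turn.
Test x = 1: value = -200 ≠ 0.
Test x = -1: value = -126 ≠ 0.
Test x = 2: value = -216 ≠ 0.
Test x = -2: value = -80 ≠ 0.
Test x = 3: value = -210 ≠ 0.
Test x = -3: value = -36 ≠ 0.
Test x = 4: value = -176 ≠ 0.
Test x = -4: value = 0 ✓, so (x + 4) is a factor.
Synthetic division by (x + 4): bring down 1; 1(-4) + 5 = 1; 1(-4) - 38 = -42; (-42)(-4) - 168 = 0 → quotient x^2 + x - 42, remainder 0.
Solve the quadratic x^2 + x - 42 = 0: discriminant = 1^2 - 4(1)(-42) = 1 + 168 = 169.
sqrt(169) = 13, so x = (-1 ± 13)/2: x = 6 or x = -7.

x = -7, x = -4, x = 6


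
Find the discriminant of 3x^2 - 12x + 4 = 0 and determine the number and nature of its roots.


For ax^2 + bx + c = 0, discriminant D = b^2 - 4ac
Here a = 3, b = -12, c = 4
D = (-12)^2 - 4(3)(4) = 144 - 48 = 96

D = 96 > 0 but not a perfect square
The equation has 2 distinct real irrational roots.

Discriminant = 96, 2 distinct real irrational roots


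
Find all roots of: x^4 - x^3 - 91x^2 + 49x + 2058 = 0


Let p(x) = x^4 - x^3 - 91x^2 + 49x + 2058. By the rational root theorem (leading coefficient 1), any rational root is an integer divisor of 2058: try ±1, ±2, ... in turn.
Test x = 1: value = 2016 ≠ 0.
Test x = -1: value = 1920 ≠ 0.
Test x = 2: value = 1800 ≠ 0.
Test x = -2: value = 1620 ≠ 0.
Test x = 3: value = 1440 ≠ 0.
Test x = -3: value = 1200 ≠ 0.
Test x = 6: value = 156 ≠ 0.
Test x = -6: value = 0 ✓, so (x + 6) is a factor.
Synthetic division by (x + 6): bring down 1; 1(-6) - 1 = -7; (-7)(-6) - 91 = -49; (-49)(-6) + 49 = 343; 343(-6) + 2058 = 0 → quotient x^3 - 7x^2 - 49x + 343, remainder 0.
Continue with the quotient x^3 - 7x^2 - 49x + 343 (candidates must divide 343).
Test x = 7: value = 0 ✓, so (x - 7) is a factor.
Synthetic division by (x - 7): bring down 1; 1(7) - 7 = 0; 0(7) - 49 = -49; (-49)(7) + 343 = 0 → quotient x^2 - 49, remainder 0.
Solve the quadratic x^2 - 49 = 0: discriminant = 0^2 - 4(1)(-49) = 0 + 196 = 196.
sqrt(196) = 14, so x = (0 ± 14)/2: x = 7 or x = -7.
Collecting all roots found:

x = -7, x = -6, x = 7 (multiplicity 2)


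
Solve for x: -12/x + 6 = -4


Subtract 6 from both sides: -12/x = -10
Multiply both sides by x: -12 = -10 * x
Divide by -10: x = 6/5

x = 6/5


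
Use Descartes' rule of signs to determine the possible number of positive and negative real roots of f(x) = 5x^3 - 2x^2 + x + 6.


Descartes' rule of signs:

For positive roots, count sign changes in f(x) = 5x^3 - 2x^2 + x + 6:
Signs of coefficients: +, -, +, +
Number of sign changes: 2
Possible positive real roots: 2, 0

For negative roots, examine f(-x) = -5x^3 - 2x^2 - x + 6:
Signs of coefficients: -, -, -, +
Number of sign changes: 1
Possible negative real roots: 1

Positive roots: 2 or 0; Negative roots: 1


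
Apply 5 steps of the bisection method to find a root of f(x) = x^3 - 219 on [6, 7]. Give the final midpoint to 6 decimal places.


f(x) = x^3 - 219
f(6) = -3 < 0
f(7) = 124 > 0

Step 1: midpoint = (6.000000 + 7.000000)/2 = 6.500000
  f(6.500000) = 55.625000
  f(mid) > 0, so root is in [6.000000, 6.500000]

Step 2: midpoint = (6.000000 + 6.500000)/2 = 6.250000
  f(6.250000) = 25.140625
  f(mid) > 0, so root is in [6.000000, 6.250000]

Step 3: midpoint = (6.000000 + 6.250000)/2 = 6.125000
  f(6.125000) = 10.783203
  f(mid) > 0, so root is in [6.000000, 6.125000]

Step 4: midpoint = (6.000000 + 6.125000)/2 = 6.062500
  f(6.062500) = 3.820557
  f(mid) > 0, so root is in [6.000000, 6.062500]

Step 5: midpoint = (6.000000 + 6.062500)/2 = 6.031250
  f(6.031250) = 0.392609
  f(mid) > 0, so root is in [6.000000, 6.031250]

midpoint = 6.031250


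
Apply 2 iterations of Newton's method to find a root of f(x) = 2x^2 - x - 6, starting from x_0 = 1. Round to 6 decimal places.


Newton's method: x_(n+1) = x_n - f(x_n)/f'(x_n)
f(x) = 2x^2 - x - 6
f'(x) = 4x - 1

Iteration 1:
  f(1.000000) = -5.000000
  f'(1.000000) = 3.000000
  x_1 = 1.000000 - (-5.000000)/(3.000000) = 2.666667

Iteration 2:
  f(2.666667) = 5.555556
  f'(2.666667) = 9.666667
  x_2 = 2.666667 - (5.555556)/(9.666667) = 2.091954

x_2 = 2.091954


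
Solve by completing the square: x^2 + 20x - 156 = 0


Start: x^2 + 20x - 156 = 0
Move constant: x^2 + 20x = 156
Half of 20 is 10, squared is 100
Add 100 to both sides: x^2 + 20x + 100 = 256
(x + 10)^2 = 256
x + 10 = ±16
x = -10 + 16 = 6 or x = -10 - 16 = -26

x = -26, x = 6


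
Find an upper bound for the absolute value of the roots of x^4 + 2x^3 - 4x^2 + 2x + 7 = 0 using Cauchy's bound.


Cauchy's bound: all roots r satisfy |r| <= 1 + max(|a_i/a_n|) for i = 0,...,n-1
where a_n is the leading coefficient.

Coefficients: [1, 2, -4, 2, 7]
Leading coefficient a_n = 1
Ratios |a_i/a_n|: 2, 4, 2, 7
Maximum ratio: 7
Cauchy's bound: |r| <= 1 + 7 = 8

Upper bound = 8


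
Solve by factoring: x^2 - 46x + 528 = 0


We need two numbers that multiply to 528 and add to -46.
Those numbers are -22 and -24 (since (-22) * (-24) = 528 and (-22) + (-24) = -46).
So x^2 - 46x + 528 = (x - 22)(x - 24) = 0
Setting each factor to zero: x = 22 or x = 24

x = 22, x = 24


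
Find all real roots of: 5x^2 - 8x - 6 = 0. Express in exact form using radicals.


Using the quadratic formula: x = (-b ± sqrt(b^2 - 4ac)) / (2a)
Here a = 5, b = -8, c = -6
Discriminant = b^2 - 4ac = (-8)^2 - 4(5)(-6) = 64 + 120 = 184
Since discriminant = 184 > 0, there are two real roots.
x = (8 ± 2*sqrt(46)) / 10
Simplifying: x = (4 ± sqrt(46)) / 5
Numerically: x ≈ 2.1565 or x ≈ -0.5565

x = (4 + sqrt(46)) / 5 or x = (4 - sqrt(46)) / 5


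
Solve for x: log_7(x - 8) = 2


Convert to exponential form: x - 8 = 7^2 = 49
x = 49 + 8 = 57
Check: log_7(57 - 8) = log_7(49) = log_7(49) = 2 ✓

x = 57


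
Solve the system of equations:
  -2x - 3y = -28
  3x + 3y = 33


Using Cramer's rule:
Determinant D = (-2)(3) - (3)(-3) = -6 + 9 = 3
Dx = (-28)(3) - (33)(-3) = -84 + 99 = 15
Dy = (-2)(33) - (3)(-28) = -66 + 84 = 18
x = Dx/D = 15/3 = 5
y = Dy/D = 18/3 = 6

x = 5, y = 6


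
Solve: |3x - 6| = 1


An absolute value equation |expr| = 1 gives two cases:
Case 1: 3x - 6 = 1
  3x = 7, so x = 7/3
Case 2: 3x - 6 = -1
  3x = 5, so x = 5/3

x = 5/3, x = 7/3


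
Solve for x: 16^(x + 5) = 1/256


Express both sides with the same base.
1/256 = 16^(-2)
Since the bases match, equate exponents: x + 5 = -2
So x = -2 - (5) = -7

x = -7


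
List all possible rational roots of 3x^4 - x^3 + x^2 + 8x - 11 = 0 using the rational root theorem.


Rational root theorem: possible roots are ±p/q where:
  p divides the constant term (-11): p ∈ {1, 11}
  q divides the leading coefficient (3): q ∈ {1, 3}

All possible rational roots: -11, -11/3, -1, -1/3, 1/3, 1, 11/3, 11

-11, -11/3, -1, -1/3, 1/3, 1, 11/3, 11


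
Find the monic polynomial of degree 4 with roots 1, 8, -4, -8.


A monic polynomial with roots 1, 8, -4, -8 is:
p(x) = (x - 1)(x - 8)(x + 4)(x + 8)
After multiplying by (x - 1): x - 1
After multiplying by (x - 8): x^2 - 9x + 8
After multiplying by (x + 4): x^3 - 5x^2 - 28x + 32
After multiplying by (x + 8): x^4 + 3x^3 - 68x^2 - 192x + 256

x^4 + 3x^3 - 68x^2 - 192x + 256


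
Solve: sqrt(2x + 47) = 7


Square both sides: 2x + 47 = 7^2 = 49
2x = 49 - 47 = 2
x = 1
Check: sqrt(2*1 + 47) = sqrt(49) = 7 ✓

x = 1


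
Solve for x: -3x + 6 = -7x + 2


Starting with: -3x + 6 = -7x + 2
Move all x terms to left: (-3 + 7)x = 2 - 6
Simplify: 4x = -4
Divide both sides by 4: x = -1

x = -1


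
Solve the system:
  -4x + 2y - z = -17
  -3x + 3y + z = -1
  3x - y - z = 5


Using Cramer's rule. Expand each determinant along the first row.
D  = (-4)*[3*(-1) - 1*(-1)] - 2*[(-3)*(-1) - 1*3] + (-1)*[(-3)*(-1) - 3*3]
  = (-4)*(-2) - 2*(0) + (-1)*(-6) = 14
Dx = (-17)*[3*(-1) - 1*(-1)] - 2*[(-1)*(-1) - 1*5] + (-1)*[(-1)*(-1) - 3*5]
  = (-17)*(-2) - 2*(-4) + (-1)*(-14) = 56
Dy = (-4)*[(-1)*(-1) - 1*5] - (-17)*[(-3)*(-1) - 1*3] + (-1)*[(-3)*5 - (-1)*3]
  = (-4)*(-4) - (-17)*(0) + (-1)*(-12) = 28
Dz = (-4)*[3*5 - (-1)*(-1)] - 2*[(-3)*5 - (-1)*3] + (-17)*[(-3)*(-1) - 3*3]
  = (-4)*(14) - 2*(-12) + (-17)*(-6) = 70
x = Dx/D = 56/14 = 4, y = Dy/D = 28/14 = 2, z = Dz/D = 70/14 = 5
Check eq1: (-4)(4) + (2)(2) + (-1)(5) = -17 = -17 ✓
Check eq2: (-3)(4) + (3)(2) + (1)(5) = -1 = -1 ✓
Check eq3: (3)(4) + (-1)(2) + (-1)(5) = 5 = 5 ✓

x = 4, y = 2, z = 5


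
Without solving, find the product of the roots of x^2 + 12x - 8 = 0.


By Vieta's formulas for ax^2 + bx + c = 0:
  Sum of roots = -b/a
  Product of roots = c/a

Here a = 1, b = 12, c = -8
Sum = -(12)/1 = -12
Product = -8/1 = -8

Product = -8


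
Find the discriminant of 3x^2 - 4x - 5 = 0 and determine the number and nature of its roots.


For ax^2 + bx + c = 0, discriminant D = b^2 - 4ac
Here a = 3, b = -4, c = -5
D = (-4)^2 - 4(3)(-5) = 16 + 60 = 76

D = 76 > 0 but not a perfect square
The equation has 2 distinct real irrational roots.

Discriminant = 76, 2 distinct real irrational roots


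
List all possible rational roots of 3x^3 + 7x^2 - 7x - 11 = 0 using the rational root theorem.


Rational root theorem: possible roots are ±p/q where:
  p divides the constant term (-11): p ∈ {1, 11}
  q divides the leading coefficient (3): q ∈ {1, 3}

All possible rational roots: -11, -11/3, -1, -1/3, 1/3, 1, 11/3, 11

-11, -11/3, -1, -1/3, 1/3, 1, 11/3, 11


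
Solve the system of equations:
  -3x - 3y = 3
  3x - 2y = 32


Using Cramer's rule:
Determinant D = (-3)(-2) - (3)(-3) = 6 + 9 = 15
Dx = (3)(-2) - (32)(-3) = -6 + 96 = 90
Dy = (-3)(32) - (3)(3) = -96 - 9 = -105
x = Dx/D = 90/15 = 6
y = Dy/D = -105/15 = -7

x = 6, y = -7


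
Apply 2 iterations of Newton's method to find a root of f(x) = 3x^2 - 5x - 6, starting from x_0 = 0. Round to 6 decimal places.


Newton's method: x_(n+1) = x_n - f(x_n)/f'(x_n)
f(x) = 3x^2 - 5x - 6
f'(x) = 6x - 5

Iteration 1:
  f(0.000000) = -6.000000
  f'(0.000000) = -5.000000
  x_1 = 0.000000 - (-6.000000)/(-5.000000) = -1.200000

Iteration 2:
  f(-1.200000) = 4.320000
  f'(-1.200000) = -12.200000
  x_2 = -1.200000 - (4.320000)/(-12.200000) = -0.845902

x_2 = -0.845902


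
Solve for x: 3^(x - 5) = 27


Express both sides with the same base.
27 = 3^3
Since the bases match, equate exponents: x - 5 = 3
So x = 3 - (-5) = 8

x = 8


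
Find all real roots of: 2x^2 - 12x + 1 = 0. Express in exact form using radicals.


Using the quadratic formula: x = (-b ± sqrt(b^2 - 4ac)) / (2a)
Here a = 2, b = -12, c = 1
Discriminant = b^2 - 4ac = (-12)^2 - 4(2)(1) = 144 - 8 = 136
Since discriminant = 136 > 0, there are two real roots.
x = (12 ± 2*sqrt(34)) / 4
Simplifying: x = (6 ± sqrt(34)) / 2
Numerically: x ≈ 5.9155 or x ≈ 0.0845

x = (6 + sqrt(34)) / 2 or x = (6 - sqrt(34)) / 2


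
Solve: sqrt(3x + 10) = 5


Square both sides: 3x + 10 = 5^2 = 25
3x = 25 - 10 = 15
x = 5
Check: sqrt(3*5 + 10) = sqrt(25) = 5 ✓

x = 5


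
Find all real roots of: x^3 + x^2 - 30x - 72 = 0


Let p(x) = x^3 + x^2 - 30x - 72. By the rational root theorem (leading coefficient 1), any rational root is an integer divisor of 72: try ±1, ±2, ... in turn.
Test x = 1: value = -100 ≠ 0.
Test x = -1: value = -42 ≠ 0.
Test x = 2: value = -120 ≠ 0.
Test x = -2: value = -16 ≠ 0.
Test x = 3: value = -126 ≠ 0.
Test x = -3: value = 0 ✓, so (x + 3) is a factor.
Synthetic division by (x + 3): bring down 1; 1(-3) + 1 = -2; (-2)(-3) - 30 = -24; (-24)(-3) - 72 = 0 → quotient x^2 - 2x - 24, remainder 0.
Solve the quadratic x^2 - 2x - 24 = 0: discriminant = (-2)^2 - 4(1)(-24) = 4 + 96 = 100.
sqrt(100) = 10, so x = (2 ± 10)/2: x = 6 or x = -4.

x = -4, x = -3, x = 6


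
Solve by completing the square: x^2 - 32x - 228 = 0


Start: x^2 - 32x - 228 = 0
Move constant: x^2 - 32x = 228
Half of -32 is -16, squared is 256
Add 256 to both sides: x^2 - 32x + 256 = 484
(x - 16)^2 = 484
x - 16 = ±22
x = 16 + 22 = 38 or x = 16 - 22 = -6

x = -6, x = 38


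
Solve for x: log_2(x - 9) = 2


Convert to exponential form: x - 9 = 2^2 = 4
x = 4 + 9 = 13
Check: log_2(13 - 9) = log_2(4) = log_2(4) = 2 ✓

x = 13


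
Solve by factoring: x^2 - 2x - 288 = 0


We need two numbers that multiply to -288 and add to -2.
Those numbers are 16 and -18 (since 16 * (-18) = -288 and 16 + (-18) = -2).
So x^2 - 2x - 288 = (x + 16)(x - 18) = 0
Setting each factor to zero: x = -16 or x = 18

x = -16, x = 18


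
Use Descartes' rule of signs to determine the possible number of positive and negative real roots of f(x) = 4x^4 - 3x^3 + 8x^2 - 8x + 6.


Descartes' rule of signs:

For positive roots, count sign changes in f(x) = 4x^4 - 3x^3 + 8x^2 - 8x + 6:
Signs of coefficients: +, -, +, -, +
Number of sign changes: 4
Possible positive real roots: 4, 2, 0

For negative roots, examine f(-x) = 4x^4 + 3x^3 + 8x^2 + 8x + 6:
Signs of coefficients: +, +, +, +, +
Number of sign changes: 0
Possible negative real roots: 0

Positive roots: 4 or 2 or 0; Negative roots: 0


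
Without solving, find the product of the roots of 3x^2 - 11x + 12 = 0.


By Vieta's formulas for ax^2 + bx + c = 0:
  Sum of roots = -b/a
  Product of roots = c/a

Here a = 3, b = -11, c = 12
Sum = -(-11)/3 = 11/3
Product = 12/3 = 4

Product = 4


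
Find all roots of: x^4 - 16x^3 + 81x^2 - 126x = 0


The constant term is 0, so x = 0 is a root. Factor out x:
  x^3 - 16x^2 + 81x - 126 = 0
Let p(x) = x^3 - 16x^2 + 81x - 126. By the rational root theorem (leading coefficient 1), any rational root is an integer divisor of 126: try ±1, ±2, ... in turn.
Test x = 1: value = -60 ≠ 0.
Test x = -1: value = -224 ≠ 0.
Test x = 2: value = -20 ≠ 0.
Test x = -2: value = -360 ≠ 0.
Test x = 3: value = 0 ✓, so (x - 3) is a factor.
Synthetic division by (x - 3): bring down 1; 1(3) - 16 = -13; (-13)(3) + 81 = 42; 42(3) - 126 = 0 → quotient x^2 - 13x + 42, remainder 0.
Solve the quadratic x^2 - 13x + 42 = 0: discriminant = (-13)^2 - 4(1)(42) = 169 - 168 = 1.
sqrt(1) = 1, so x = (13 ± 1)/2: x = 7 or x = 6.
Collecting all roots found:

x = 0, x = 3, x = 6, x = 7


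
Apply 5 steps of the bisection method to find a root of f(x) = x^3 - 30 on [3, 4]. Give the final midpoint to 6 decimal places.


f(x) = x^3 - 30
f(3) = -3 < 0
f(4) = 34 > 0

Step 1: midpoint = (3.000000 + 4.000000)/2 = 3.500000
  f(3.500000) = 12.875000
  f(mid) > 0, so root is in [3.000000, 3.500000]

Step 2: midpoint = (3.000000 + 3.500000)/2 = 3.250000
  f(3.250000) = 4.328125
  f(mid) > 0, so root is in [3.000000, 3.250000]

Step 3: midpoint = (3.000000 + 3.250000)/2 = 3.125000
  f(3.125000) = 0.517578
  f(mid) > 0, so root is in [3.000000, 3.125000]

Step 4: midpoint = (3.000000 + 3.125000)/2 = 3.062500
  f(3.062500) = -1.277100
  f(mid) < 0, so root is in [3.062500, 3.125000]

Step 5: midpoint = (3.062500 + 3.125000)/2 = 3.093750
  f(3.093750) = -0.388824
  f(mid) < 0, so root is in [3.093750, 3.125000]

midpoint = 3.093750


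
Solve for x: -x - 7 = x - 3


Starting with: -x - 7 = x - 3
Move all x terms to left: (-1 - 1)x = -3 + 7
Simplify: -2x = 4
Divide both sides by -2: x = -2

x = -2


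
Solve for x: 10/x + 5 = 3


Subtract 5 from both sides: 10/x = -2
Multiply both sides by x: 10 = -2 * x
Divide by -2: x = -5

x = -5


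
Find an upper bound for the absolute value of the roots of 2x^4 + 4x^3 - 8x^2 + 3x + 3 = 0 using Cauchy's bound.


Cauchy's bound: all roots r satisfy |r| <= 1 + max(|a_i/a_n|) for i = 0,...,n-1
where a_n is the leading coefficient.

Coefficients: [2, 4, -8, 3, 3]
Leading coefficient a_n = 2
Ratios |a_i/a_n|: 2, 4, 3/2, 3/2
Maximum ratio: 4
Cauchy's bound: |r| <= 1 + 4 = 5

Upper bound = 5


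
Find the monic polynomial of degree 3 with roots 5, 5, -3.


A monic polynomial with roots 5, 5, -3 is:
p(x) = (x - 5)(x - 5)(x + 3)
After multiplying by (x - 5): x - 5
After multiplying by (x - 5): x^2 - 10x + 25
After multiplying by (x + 3): x^3 - 7x^2 - 5x + 75

x^3 - 7x^2 - 5x + 75


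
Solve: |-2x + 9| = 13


An absolute value equation |expr| = 13 gives two cases:
Case 1: -2x + 9 = 13
  -2x = 4, so x = -2
Case 2: -2x + 9 = -13
  -2x = -22, so x = 11

x = -2, x = 11


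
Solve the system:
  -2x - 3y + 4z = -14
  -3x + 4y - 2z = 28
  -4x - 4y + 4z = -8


Using Cramer's rule. Expand each determinant along the first row.
D  = (-2)*[4*4 - (-2)*(-4)] - (-3)*[(-3)*4 - (-2)*(-4)] + 4*[(-3)*(-4) - 4*(-4)]
  = (-2)*(8) - (-3)*(-20) + 4*(28) = 36
Dx = (-14)*[4*4 - (-2)*(-4)] - (-3)*[28*4 - (-2)*(-8)] + 4*[28*(-4) - 4*(-8)]
  = (-14)*(8) - (-3)*(96) + 4*(-80) = -144
Dy = (-2)*[28*4 - (-2)*(-8)] - (-14)*[(-3)*4 - (-2)*(-4)] + 4*[(-3)*(-8) - 28*(-4)]
  = (-2)*(96) - (-14)*(-20) + 4*(136) = 72
Dz = (-2)*[4*(-8) - 28*(-4)] - (-3)*[(-3)*(-8) - 28*(-4)] + (-14)*[(-3)*(-4) - 4*(-4)]
  = (-2)*(80) - (-3)*(136) + (-14)*(28) = -144
x = Dx/D = -144/36 = -4, y = Dy/D = 72/36 = 2, z = Dz/D = -144/36 = -4
Check eq1: (-2)(-4) + (-3)(2) + (4)(-4) = -14 = -14 ✓
Check eq2: (-3)(-4) + (4)(2) + (-2)(-4) = 28 = 28 ✓
Check eq3: (-4)(-4) + (-4)(2) + (4)(-4) = -8 = -8 ✓

x = -4, y = 2, z = -4


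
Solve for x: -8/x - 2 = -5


Subtract -2 from both sides: -8/x = -3
Multiply both sides by x: -8 = -3 * x
Divide by -3: x = 8/3

x = 8/3


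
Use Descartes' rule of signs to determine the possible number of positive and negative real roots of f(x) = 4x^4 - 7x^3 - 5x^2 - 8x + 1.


Descartes' rule of signs:

For positive roots, count sign changes in f(x) = 4x^4 - 7x^3 - 5x^2 - 8x + 1:
Signs of coefficients: +, -, -, -, +
Number of sign changes: 2
Possible positive real roots: 2, 0

For negative roots, examine f(-x) = 4x^4 + 7x^3 - 5x^2 + 8x + 1:
Signs of coefficients: +, +, -, +, +
Number of sign changes: 2
Possible negative real roots: 2, 0

Positive roots: 2 or 0; Negative roots: 2 or 0


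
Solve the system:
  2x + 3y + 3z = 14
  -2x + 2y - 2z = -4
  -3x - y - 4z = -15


Using Cramer's rule. Expand each determinant along the first row.
D  = 2*[2*(-4) - (-2)*(-1)] - 3*[(-2)*(-4) - (-2)*(-3)] + 3*[(-2)*(-1) - 2*(-3)]
  = 2*(-10) - 3*(2) + 3*(8) = -2
Dx = 14*[2*(-4) - (-2)*(-1)] - 3*[(-4)*(-4) - (-2)*(-15)] + 3*[(-4)*(-1) - 2*(-15)]
  = 14*(-10) - 3*(-14) + 3*(34) = 4
Dy = 2*[(-4)*(-4) - (-2)*(-15)] - 14*[(-2)*(-4) - (-2)*(-3)] + 3*[(-2)*(-15) - (-4)*(-3)]
  = 2*(-14) - 14*(2) + 3*(18) = -2
Dz = 2*[2*(-15) - (-4)*(-1)] - 3*[(-2)*(-15) - (-4)*(-3)] + 14*[(-2)*(-1) - 2*(-3)]
  = 2*(-34) - 3*(18) + 14*(8) = -10
x = Dx/D = 4/-2 = -2, y = Dy/D = -2/-2 = 1, z = Dz/D = -10/-2 = 5
Check eq1: (2)(-2) + (3)(1) + (3)(5) = 14 = 14 ✓
Check eq2: (-2)(-2) + (2)(1) + (-2)(5) = -4 = -4 ✓
Check eq3: (-3)(-2) + (-1)(1) + (-4)(5) = -15 = -15 ✓

x = -2, y = 1, z = 5


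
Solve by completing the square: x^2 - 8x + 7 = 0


Start: x^2 - 8x + 7 = 0
Move constant: x^2 - 8x = -7
Half of -8 is -4, squared is 16
Add 16 to both sides: x^2 - 8x + 16 = 9
(x - 4)^2 = 9
x - 4 = ±3
x = 4 + 3 = 7 or x = 4 - 3 = 1

x = 1, x = 7


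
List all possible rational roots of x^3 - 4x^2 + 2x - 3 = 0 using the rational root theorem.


Rational root theorem: possible roots are ±p/q where:
  p divides the constant term (-3): p ∈ {1, 3}
  q divides the leading coefficient (1): q ∈ {1}

All possible rational roots: -3, -1, 1, 3

-3, -1, 1, 3


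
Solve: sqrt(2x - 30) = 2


Square both sides: 2x - 30 = 2^2 = 4
2x = 4 + 30 = 34
x = 17
Check: sqrt(2*17 - 30) = sqrt(4) = 2 ✓

x = 17


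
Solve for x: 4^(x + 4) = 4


Express both sides with the same base.
4 = 4^1
Since the bases match, equate exponents: x + 4 = 1
So x = 1 - (4) = -3

x = -3


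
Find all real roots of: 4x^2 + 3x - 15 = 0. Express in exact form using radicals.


Using the quadratic formula: x = (-b ± sqrt(b^2 - 4ac)) / (2a)
Here a = 4, b = 3, c = -15
Discriminant = b^2 - 4ac = 3^2 - 4(4)(-15) = 9 + 240 = 249
Since discriminant = 249 > 0, there are two real roots.
x = (-3 ± sqrt(249)) / 8
Numerically: x ≈ 1.5975 or x ≈ -2.3475

x = (-3 + sqrt(249)) / 8 or x = (-3 - sqrt(249)) / 8


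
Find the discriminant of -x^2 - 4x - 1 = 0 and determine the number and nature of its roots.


For ax^2 + bx + c = 0, discriminant D = b^2 - 4ac
Here a = -1, b = -4, c = -1
D = (-4)^2 - 4(-1)(-1) = 16 - 4 = 12

D = 12 > 0 but not a perfect square
The equation has 2 distinct real irrational roots.

Discriminant = 12, 2 distinct real irrational roots


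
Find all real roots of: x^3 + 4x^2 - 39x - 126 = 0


Let p(x) = x^3 + 4x^2 - 39x - 126. By the rational root theorem (leading coefficient 1), any rational root is an integer divisor of 126: try ±1, ±2, ... in turn.
Test x = 1: value = -160 ≠ 0.
Test x = -1: value = -84 ≠ 0.
Test x = 2: value = -180 ≠ 0.
Test x = -2: value = -40 ≠ 0.
Test x = 3: value = -180 ≠ 0.
Test x = -3: value = 0 ✓, so (x + 3) is a factor.
Synthetic division by (x + 3): bring down 1; 1(-3) + 4 = 1; 1(-3) - 39 = -42; (-42)(-3) - 126 = 0 → quotient x^2 + x - 42, remainder 0.
Solve the quadratic x^2 + x - 42 = 0: discriminant = 1^2 - 4(1)(-42) = 1 + 168 = 169.
sqrt(169) = 13, so x = (-1 ± 13)/2: x = 6 or x = -7.

x = -7, x = -3, x = 6


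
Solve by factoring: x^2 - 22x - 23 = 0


We need two numbers that multiply to -23 and add to -22.
Those numbers are -23 and 1 (since (-23) * 1 = -23 and (-23) + 1 = -22).
So x^2 - 22x - 23 = (x - 23)(x + 1) = 0
Setting each factor to zero: x = 23 or x = -1

x = -1, x = 23


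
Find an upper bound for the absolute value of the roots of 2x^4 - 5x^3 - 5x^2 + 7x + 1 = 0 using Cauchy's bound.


Cauchy's bound: all roots r satisfy |r| <= 1 + max(|a_i/a_n|) for i = 0,...,n-1
where a_n is the leading coefficient.

Coefficients: [2, -5, -5, 7, 1]
Leading coefficient a_n = 2
Ratios |a_i/a_n|: 5/2, 5/2, 7/2, 1/2
Maximum ratio: 7/2
Cauchy's bound: |r| <= 1 + 7/2 = 9/2

Upper bound = 9/2


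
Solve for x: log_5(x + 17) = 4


Convert to exponential form: x + 17 = 5^4 = 625
x = 625 - 17 = 608
Check: log_5(608 + 17) = log_5(625) = log_5(625) = 4 ✓

x = 608


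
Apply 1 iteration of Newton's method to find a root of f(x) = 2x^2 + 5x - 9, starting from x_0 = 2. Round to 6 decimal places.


Newton's method: x_(n+1) = x_n - f(x_n)/f'(x_n)
f(x) = 2x^2 + 5x - 9
f'(x) = 4x + 5

Iteration 1:
  f(2.000000) = 9.000000
  f'(2.000000) = 13.000000
  x_1 = 2.000000 - (9.000000)/(13.000000) = 1.307692

x_1 = 1.307692


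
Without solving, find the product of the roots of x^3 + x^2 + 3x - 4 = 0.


By Vieta's formulas for x^3 + bx^2 + cx + d = 0:
  r1 + r2 + r3 = -b/a = -1
  r1*r2 + r1*r3 + r2*r3 = c/a = 3
  r1*r2*r3 = -d/a = 4


Product = 4


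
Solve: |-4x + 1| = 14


An absolute value equation |expr| = 14 gives two cases:
Case 1: -4x + 1 = 14
  -4x = 13, so x = -13/4
Case 2: -4x + 1 = -14
  -4x = -15, so x = 15/4

x = -13/4, x = 15/4


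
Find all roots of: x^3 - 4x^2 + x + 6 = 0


Let p(x) = x^3 - 4x^2 + x + 6. By the rational root theorem (leading coefficient 1), any rational root is an integer divisor of 6: try ±1, ±2, ... in turn.
Test x = 1: value = 4 ≠ 0.
Test x = -1: value = 0 ✓, so (x + 1) is a factor.
Synthetic division by (x + 1): bring down 1; 1(-1) - 4 = -5; (-5)(-1) + 1 = 6; 6(-1) + 6 = 0 → quotient x^2 - 5x + 6, remainder 0.
Solve the quadratic x^2 - 5x + 6 = 0: discriminant = (-5)^2 - 4(1)(6) = 25 - 24 = 1.
sqrt(1) = 1, so x = (5 ± 1)/2: x = 3 or x = 2.
Collecting all roots found:

x = -1, x = 2, x = 3


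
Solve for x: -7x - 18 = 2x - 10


Starting with: -7x - 18 = 2x - 10
Move all x terms to left: (-7 - 2)x = -10 + 18
Simplify: -9x = 8
Divide both sides by -9: x = -8/9

x = -8/9


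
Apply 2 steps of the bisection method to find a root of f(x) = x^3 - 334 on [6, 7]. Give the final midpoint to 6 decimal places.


f(x) = x^3 - 334
f(6) = -118 < 0
f(7) = 9 > 0

Step 1: midpoint = (6.000000 + 7.000000)/2 = 6.500000
  f(6.500000) = -59.375000
  f(mid) < 0, so root is in [6.500000, 7.000000]

Step 2: midpoint = (6.500000 + 7.000000)/2 = 6.750000
  f(6.750000) = -26.453125
  f(mid) < 0, so root is in [6.750000, 7.000000]

midpoint = 6.750000


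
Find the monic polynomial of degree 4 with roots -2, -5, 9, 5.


A monic polynomial with roots -2, -5, 9, 5 is:
p(x) = (x + 2)(x + 5)(x - 9)(x - 5)
After multiplying by (x + 2): x + 2
After multiplying by (x + 5): x^2 + 7x + 10
After multiplying by (x - 9): x^3 - 2x^2 - 53x - 90
After multiplying by (x - 5): x^4 - 7x^3 - 43x^2 + 175x + 450

x^4 - 7x^3 - 43x^2 + 175x + 450


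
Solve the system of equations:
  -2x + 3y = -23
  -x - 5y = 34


Using Cramer's rule:
Determinant D = (-2)(-5) - (-1)(3) = 10 + 3 = 13
Dx = (-23)(-5) - (34)(3) = 115 - 102 = 13
Dy = (-2)(34) - (-1)(-23) = -68 - 23 = -91
x = Dx/D = 13/13 = 1
y = Dy/D = -91/13 = -7

x = 1, y = -7


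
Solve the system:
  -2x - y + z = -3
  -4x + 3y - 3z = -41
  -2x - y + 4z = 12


Using Cramer's rule. Expand each determinant along the first row.
D  = (-2)*[3*4 - (-3)*(-1)] - (-1)*[(-4)*4 - (-3)*(-2)] + 1*[(-4)*(-1) - 3*(-2)]
  = (-2)*(9) - (-1)*(-22) + 1*(10) = -30
Dx = (-3)*[3*4 - (-3)*(-1)] - (-1)*[(-41)*4 - (-3)*12] + 1*[(-41)*(-1) - 3*12]
  = (-3)*(9) - (-1)*(-128) + 1*(5) = -150
Dy = (-2)*[(-41)*4 - (-3)*12] - (-3)*[(-4)*4 - (-3)*(-2)] + 1*[(-4)*12 - (-41)*(-2)]
  = (-2)*(-128) - (-3)*(-22) + 1*(-130) = 60
Dz = (-2)*[3*12 - (-41)*(-1)] - (-1)*[(-4)*12 - (-41)*(-2)] + (-3)*[(-4)*(-1) - 3*(-2)]
  = (-2)*(-5) - (-1)*(-130) + (-3)*(10) = -150
x = Dx/D = -150/-30 = 5, y = Dy/D = 60/-30 = -2, z = Dz/D = -150/-30 = 5
Check eq1: (-2)(5) + (-1)(-2) + (1)(5) = -3 = -3 ✓
Check eq2: (-4)(5) + (3)(-2) + (-3)(5) = -41 = -41 ✓
Check eq3: (-2)(5) + (-1)(-2) + (4)(5) = 12 = 12 ✓

x = 5, y = -2, z = 5


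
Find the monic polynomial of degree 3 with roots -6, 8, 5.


A monic polynomial with roots -6, 8, 5 is:
p(x) = (x + 6)(x - 8)(x - 5)
After multiplying by (x + 6): x + 6
After multiplying by (x - 8): x^2 - 2x - 48
After multiplying by (x - 5): x^3 - 7x^2 - 38x + 240

x^3 - 7x^2 - 38x + 240


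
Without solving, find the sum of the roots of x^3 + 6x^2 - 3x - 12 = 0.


By Vieta's formulas for x^3 + bx^2 + cx + d = 0:
  r1 + r2 + r3 = -b/a = -6
  r1*r2 + r1*r3 + r2*r3 = c/a = -3
  r1*r2*r3 = -d/a = 12


Sum = -6


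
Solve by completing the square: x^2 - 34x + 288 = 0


Start: x^2 - 34x + 288 = 0
Move constant: x^2 - 34x = -288
Half of -34 is -17, squared is 289
Add 289 to both sides: x^2 - 34x + 289 = 1
(x - 17)^2 = 1
x - 17 = ±1
x = 17 + 1 = 18 or x = 17 - 1 = 16

x = 16, x = 18


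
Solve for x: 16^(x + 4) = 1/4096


Express both sides with the same base.
1/4096 = 16^(-3)
Since the bases match, equate exponents: x + 4 = -3
So x = -3 - (4) = -7

x = -7


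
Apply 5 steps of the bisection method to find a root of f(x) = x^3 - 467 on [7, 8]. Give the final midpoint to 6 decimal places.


f(x) = x^3 - 467
f(7) = -124 < 0
f(8) = 45 > 0

Step 1: midpoint = (7.000000 + 8.000000)/2 = 7.500000
  f(7.500000) = -45.125000
  f(mid) < 0, so root is in [7.500000, 8.000000]

Step 2: midpoint = (7.500000 + 8.000000)/2 = 7.750000
  f(7.750000) = -1.515625
  f(mid) < 0, so root is in [7.750000, 8.000000]

Step 3: midpoint = (7.750000 + 8.000000)/2 = 7.875000
  f(7.875000) = 21.373047
  f(mid) > 0, so root is in [7.750000, 7.875000]

Step 4: midpoint = (7.750000 + 7.875000)/2 = 7.812500
  f(7.812500) = 9.837158
  f(mid) > 0, so root is in [7.750000, 7.812500]

Step 5: midpoint = (7.750000 + 7.812500)/2 = 7.781250
  f(7.781250) = 4.137970
  f(mid) > 0, so root is in [7.750000, 7.781250]

midpoint = 7.781250
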